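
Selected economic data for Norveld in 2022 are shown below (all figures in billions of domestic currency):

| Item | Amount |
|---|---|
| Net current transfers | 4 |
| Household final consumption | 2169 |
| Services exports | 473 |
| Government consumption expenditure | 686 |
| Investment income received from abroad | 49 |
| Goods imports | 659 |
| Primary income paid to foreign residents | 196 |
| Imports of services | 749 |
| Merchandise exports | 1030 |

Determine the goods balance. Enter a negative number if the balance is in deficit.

371

Goods balance = 1030 - 659 = 371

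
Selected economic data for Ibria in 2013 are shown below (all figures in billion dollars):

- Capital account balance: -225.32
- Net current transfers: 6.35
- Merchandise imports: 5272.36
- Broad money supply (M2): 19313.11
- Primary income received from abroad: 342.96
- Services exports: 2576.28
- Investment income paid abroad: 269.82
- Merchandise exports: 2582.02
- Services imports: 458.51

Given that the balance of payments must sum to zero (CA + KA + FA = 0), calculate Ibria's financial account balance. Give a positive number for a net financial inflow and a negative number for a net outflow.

Goods balance = 2582.02 - 5272.36 = -2690.34
Services balance = 2576.28 - 458.51 = 2117.77
Trade balance (goods + services) = -2690.34 + 2117.77 = -572.57
Net primary income = 342.96 - 269.82 = 73.14
Net secondary income = 6.35
Current account = -572.57 + 73.14 + 6.35 = -493.08
Financial account = -(-493.08 + (-225.32)) = 718.40

718.40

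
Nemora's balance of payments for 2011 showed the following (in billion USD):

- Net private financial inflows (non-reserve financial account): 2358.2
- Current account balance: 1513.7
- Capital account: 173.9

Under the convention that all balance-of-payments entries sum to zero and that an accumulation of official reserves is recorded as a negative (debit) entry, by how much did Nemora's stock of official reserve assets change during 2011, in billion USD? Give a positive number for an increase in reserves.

Official reserve transactions balance = -(1513.7 + 173.9 + 2358.2) = -4045.8
An accumulation of reserves is recorded as a debit (negative entry), so the change in the stock of reserves is the negative of that balance.
Change in official reserves = -(-4045.8) = 4045.8

4045.8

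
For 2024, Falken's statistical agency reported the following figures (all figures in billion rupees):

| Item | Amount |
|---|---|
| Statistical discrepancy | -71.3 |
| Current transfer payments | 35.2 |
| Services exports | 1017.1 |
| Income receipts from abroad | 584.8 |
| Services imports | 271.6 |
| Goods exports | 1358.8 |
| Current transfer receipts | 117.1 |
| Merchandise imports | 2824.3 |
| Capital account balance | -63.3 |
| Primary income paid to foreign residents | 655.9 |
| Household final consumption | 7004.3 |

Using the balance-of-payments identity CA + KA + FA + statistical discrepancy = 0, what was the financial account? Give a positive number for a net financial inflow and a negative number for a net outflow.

843.8

Goods balance = 1358.8 - 2824.3 = -1465.5
Services balance = 1017.1 - 271.6 = 745.5
Trade balance (goods + services) = -1465.5 + 745.5 = -720.0
Net primary income = 584.8 - 655.9 = -71.1
Net secondary income = 117.1 - 35.2 = 81.9
Current account = -720.0 + (-71.1) + 81.9 = -709.2
Financial account = -(-709.2 + (-63.3) + (-71.3)) = 843.8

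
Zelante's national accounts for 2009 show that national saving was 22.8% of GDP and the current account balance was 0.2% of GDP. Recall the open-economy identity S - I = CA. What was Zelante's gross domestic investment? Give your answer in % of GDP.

S - I = CA (net lending to the rest of the world).
I = S - CA = 22.8 - 0.2 = 22.6

22.6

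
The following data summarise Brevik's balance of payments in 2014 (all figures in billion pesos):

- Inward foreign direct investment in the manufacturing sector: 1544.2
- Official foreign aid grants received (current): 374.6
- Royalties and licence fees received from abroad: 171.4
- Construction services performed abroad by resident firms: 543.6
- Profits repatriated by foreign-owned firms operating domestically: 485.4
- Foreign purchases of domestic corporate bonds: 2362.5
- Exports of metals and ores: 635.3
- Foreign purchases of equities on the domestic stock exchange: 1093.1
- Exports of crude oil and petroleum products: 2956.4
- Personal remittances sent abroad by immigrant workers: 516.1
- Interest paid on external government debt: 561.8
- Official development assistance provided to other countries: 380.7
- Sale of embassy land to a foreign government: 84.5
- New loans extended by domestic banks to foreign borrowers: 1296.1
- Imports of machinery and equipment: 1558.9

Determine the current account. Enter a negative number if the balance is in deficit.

Goods: -1558.9 + 2956.4 + 635.3 = 2032.8
Services: 543.6 + 171.4 = 715.0
Primary income: -485.4 - 561.8 = -1047.2
Secondary income: 374.6 - 516.1 - 380.7 = -522.2
Current account = 2032.8 + 715.0 + (-1047.2) + (-522.2) = 1178.4
(Excluded from the current account — financial account: inward foreign direct investment in the manufacturing sector 1544.2, foreign purchases of domestic corporate bonds 2362.5, foreign purchases of equities on the domestic stock exchange 1093.1, new loans extended by domestic banks to foreign borrowers 1296.1; capital account: sale of embassy land to a foreign government 84.5.)

1178.4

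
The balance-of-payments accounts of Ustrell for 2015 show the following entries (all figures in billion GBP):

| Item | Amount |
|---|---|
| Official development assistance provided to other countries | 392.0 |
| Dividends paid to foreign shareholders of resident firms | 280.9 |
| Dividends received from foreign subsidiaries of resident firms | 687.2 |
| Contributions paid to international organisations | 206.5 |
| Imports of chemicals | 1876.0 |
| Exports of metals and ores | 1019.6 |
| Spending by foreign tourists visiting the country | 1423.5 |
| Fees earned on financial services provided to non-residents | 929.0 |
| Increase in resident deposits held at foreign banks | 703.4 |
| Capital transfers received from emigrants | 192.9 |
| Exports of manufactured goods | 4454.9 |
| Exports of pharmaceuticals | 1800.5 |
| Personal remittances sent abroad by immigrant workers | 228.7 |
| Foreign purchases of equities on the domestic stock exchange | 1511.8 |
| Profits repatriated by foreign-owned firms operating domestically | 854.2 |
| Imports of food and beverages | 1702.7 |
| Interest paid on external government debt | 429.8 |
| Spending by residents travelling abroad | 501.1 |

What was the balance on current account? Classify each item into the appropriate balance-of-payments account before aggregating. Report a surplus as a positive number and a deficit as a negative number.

Goods: -1876.0 + 1800.5 + 1019.6 - 1702.7 + 4454.9 = 3696.3
Services: 1423.5 - 501.1 + 929.0 = 1851.4
Primary income: 687.2 - 854.2 - 280.9 - 429.8 = -877.7
Secondary income: -392.0 - 228.7 - 206.5 = -827.2
Current account = 3696.3 + 1851.4 + (-877.7) + (-827.2) = 3842.8
(Excluded from the current account — financial account: increase in resident deposits held at foreign banks 703.4, foreign purchases of equities on the domestic stock exchange 1511.8; capital account: capital transfers received from emigrants 192.9.)

3842.8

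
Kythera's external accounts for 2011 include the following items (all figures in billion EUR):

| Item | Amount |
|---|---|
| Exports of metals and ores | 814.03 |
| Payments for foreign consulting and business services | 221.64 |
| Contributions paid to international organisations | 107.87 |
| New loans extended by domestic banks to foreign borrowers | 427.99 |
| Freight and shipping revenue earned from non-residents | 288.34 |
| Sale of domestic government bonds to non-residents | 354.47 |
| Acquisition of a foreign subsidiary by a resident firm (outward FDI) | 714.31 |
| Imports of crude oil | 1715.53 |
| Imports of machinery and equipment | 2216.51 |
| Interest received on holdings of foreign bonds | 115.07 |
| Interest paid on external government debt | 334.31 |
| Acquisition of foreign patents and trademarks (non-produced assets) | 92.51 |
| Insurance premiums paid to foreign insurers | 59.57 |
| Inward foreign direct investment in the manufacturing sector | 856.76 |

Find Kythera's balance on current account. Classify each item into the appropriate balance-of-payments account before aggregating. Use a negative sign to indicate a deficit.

Goods: -2216.51 + 814.03 - 1715.53 = -3118.01
Services: -221.64 - 59.57 + 288.34 = 7.13
Primary income: 115.07 - 334.31 = -219.24
Secondary income: -107.87
Current account = (-3118.01) + 7.13 + (-219.24) + (-107.87) = -3437.99
(Excluded from the current account — financial account: new loans extended by domestic banks to foreign borrowers 427.99, sale of domestic government bonds to non-residents 354.47, acquisition of a foreign subsidiary by a resident firm (outward FDI) 714.31, inward foreign direct investment in the manufacturing sector 856.76; capital account: acquisition of foreign patents and trademarks (non-produced assets) 92.51.)

-3437.99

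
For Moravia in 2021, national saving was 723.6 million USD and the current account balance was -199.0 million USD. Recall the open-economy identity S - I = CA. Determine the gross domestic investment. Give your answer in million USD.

922.6

S - I = CA (net lending to the rest of the world).
I = S - CA = 723.6 - (-199.0) = 922.6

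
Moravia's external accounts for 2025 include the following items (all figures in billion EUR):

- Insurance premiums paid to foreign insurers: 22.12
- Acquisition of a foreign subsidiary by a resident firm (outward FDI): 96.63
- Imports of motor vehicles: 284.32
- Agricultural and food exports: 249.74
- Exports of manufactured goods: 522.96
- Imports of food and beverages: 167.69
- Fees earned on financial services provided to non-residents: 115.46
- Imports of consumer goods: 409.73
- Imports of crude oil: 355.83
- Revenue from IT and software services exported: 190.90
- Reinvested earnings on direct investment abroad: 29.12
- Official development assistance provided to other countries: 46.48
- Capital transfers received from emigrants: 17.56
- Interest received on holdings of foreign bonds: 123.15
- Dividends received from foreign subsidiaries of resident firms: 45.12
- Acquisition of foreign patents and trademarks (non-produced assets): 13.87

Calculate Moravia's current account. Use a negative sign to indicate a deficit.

-9.72

Goods: -355.83 - 284.32 - 167.69 + 522.96 - 409.73 + 249.74 = -444.87
Services: -22.12 + 190.90 + 115.46 = 284.24
Primary income: 45.12 + 123.15 + 29.12 = 197.39
Secondary income: -46.48
Current account = (-444.87) + 284.24 + 197.39 + (-46.48) = -9.72
(Excluded from the current account — financial account: acquisition of a foreign subsidiary by a resident firm (outward FDI) 96.63; capital account: capital transfers received from emigrants 17.56, acquisition of foreign patents and trademarks (non-produced assets) 13.87.)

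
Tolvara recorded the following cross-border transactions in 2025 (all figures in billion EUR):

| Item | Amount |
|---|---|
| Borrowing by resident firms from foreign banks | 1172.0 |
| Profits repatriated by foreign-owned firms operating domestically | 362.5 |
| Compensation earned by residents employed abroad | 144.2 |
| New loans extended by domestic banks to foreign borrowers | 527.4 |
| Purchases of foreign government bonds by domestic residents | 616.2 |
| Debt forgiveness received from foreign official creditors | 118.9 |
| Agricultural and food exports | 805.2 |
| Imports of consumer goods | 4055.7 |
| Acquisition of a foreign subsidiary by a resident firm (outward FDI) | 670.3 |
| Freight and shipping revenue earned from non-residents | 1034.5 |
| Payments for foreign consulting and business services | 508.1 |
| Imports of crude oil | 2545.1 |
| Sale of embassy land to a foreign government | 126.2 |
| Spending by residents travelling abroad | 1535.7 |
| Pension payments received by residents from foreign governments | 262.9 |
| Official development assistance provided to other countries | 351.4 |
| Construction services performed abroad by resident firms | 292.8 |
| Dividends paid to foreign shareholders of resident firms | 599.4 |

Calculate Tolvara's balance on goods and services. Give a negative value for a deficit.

Goods: -4055.7 - 2545.1 + 805.2 = -5795.6
Services: 292.8 - 1535.7 + 1034.5 - 508.1 = -716.5
Trade balance = -5795.6 + (-716.5) = -6512.1
(Excluded from the trade balance — financial account: borrowing by resident firms from foreign banks 1172.0, new loans extended by domestic banks to foreign borrowers 527.4, purchases of foreign government bonds by domestic residents 616.2, acquisition of a foreign subsidiary by a resident firm (outward FDI) 670.3; primary income: profits repatriated by foreign-owned firms operating domestically 362.5, compensation earned by residents employed abroad 144.2, dividends paid to foreign shareholders of resident firms 599.4; capital account: debt forgiveness received from foreign official creditors 118.9, sale of embassy land to a foreign government 126.2; secondary income: pension payments received by residents from foreign governments 262.9, official development assistance provided to other countries 351.4.)

-6512.1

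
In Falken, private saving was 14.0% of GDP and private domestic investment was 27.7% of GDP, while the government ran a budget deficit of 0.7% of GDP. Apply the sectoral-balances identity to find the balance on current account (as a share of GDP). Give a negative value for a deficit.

-14.4

By the sectoral-balances identity, CA = (S_private - I) + (T - G).
Private balance = 14.0 - 27.7 = -13.7
Government balance (T - G) = -0.7
CA = -13.7 + (-0.7) = -14.4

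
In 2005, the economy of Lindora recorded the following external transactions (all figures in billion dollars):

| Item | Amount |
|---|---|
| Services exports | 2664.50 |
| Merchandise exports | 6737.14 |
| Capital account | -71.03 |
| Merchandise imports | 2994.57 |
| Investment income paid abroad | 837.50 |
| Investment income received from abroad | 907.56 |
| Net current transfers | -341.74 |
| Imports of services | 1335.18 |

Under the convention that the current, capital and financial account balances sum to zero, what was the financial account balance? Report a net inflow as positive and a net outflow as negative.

-4729.18

Goods balance = 6737.14 - 2994.57 = 3742.57
Services balance = 2664.50 - 1335.18 = 1329.32
Trade balance (goods + services) = 3742.57 + 1329.32 = 5071.89
Net primary income = 907.56 - 837.50 = 70.06
Net secondary income = -341.74
Current account = 5071.89 + 70.06 + (-341.74) = 4800.21
Financial account = -(4800.21 + (-71.03)) = -4729.18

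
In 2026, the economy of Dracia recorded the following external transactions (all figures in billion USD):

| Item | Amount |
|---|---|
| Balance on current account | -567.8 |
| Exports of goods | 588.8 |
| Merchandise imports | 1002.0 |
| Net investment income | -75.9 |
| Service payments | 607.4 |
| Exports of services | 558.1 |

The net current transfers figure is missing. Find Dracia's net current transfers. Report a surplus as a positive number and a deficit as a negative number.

-29.4

Current account = goods balance + services balance + net primary income + net secondary income
Sum of the known components = -538.4
Net current transfers = CA - (known components) = -567.8 - (-538.4) = -29.4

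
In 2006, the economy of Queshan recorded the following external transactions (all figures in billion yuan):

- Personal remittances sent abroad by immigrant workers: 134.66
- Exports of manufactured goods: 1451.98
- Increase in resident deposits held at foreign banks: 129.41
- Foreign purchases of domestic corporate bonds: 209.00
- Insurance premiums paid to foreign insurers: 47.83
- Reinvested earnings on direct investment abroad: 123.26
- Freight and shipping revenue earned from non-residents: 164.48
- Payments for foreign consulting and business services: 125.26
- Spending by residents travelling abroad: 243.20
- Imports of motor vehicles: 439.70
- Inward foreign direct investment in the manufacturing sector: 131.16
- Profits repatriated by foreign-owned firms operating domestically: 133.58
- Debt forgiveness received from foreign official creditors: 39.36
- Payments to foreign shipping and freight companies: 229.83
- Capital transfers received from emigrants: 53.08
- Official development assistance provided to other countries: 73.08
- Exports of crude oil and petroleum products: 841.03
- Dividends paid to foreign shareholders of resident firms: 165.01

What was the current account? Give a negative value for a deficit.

Goods: -439.70 + 841.03 + 1451.98 = 1853.31
Services: -47.83 - 229.83 - 125.26 - 243.20 + 164.48 = -481.64
Primary income: -133.58 - 165.01 + 123.26 = -175.33
Secondary income: -73.08 - 134.66 = -207.74
Current account = 1853.31 + (-481.64) + (-175.33) + (-207.74) = 988.60
(Excluded from the current account — financial account: increase in resident deposits held at foreign banks 129.41, foreign purchases of domestic corporate bonds 209.00, inward foreign direct investment in the manufacturing sector 131.16; capital account: debt forgiveness received from foreign official creditors 39.36, capital transfers received from emigrants 53.08.)

988.60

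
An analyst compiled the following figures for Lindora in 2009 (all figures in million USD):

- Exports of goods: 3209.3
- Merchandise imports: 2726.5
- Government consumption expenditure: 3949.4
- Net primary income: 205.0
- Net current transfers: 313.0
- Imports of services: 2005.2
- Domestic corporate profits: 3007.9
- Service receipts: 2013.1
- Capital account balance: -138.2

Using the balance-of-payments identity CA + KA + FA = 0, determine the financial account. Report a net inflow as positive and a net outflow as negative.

-870.5

Goods balance = 3209.3 - 2726.5 = 482.8
Services balance = 2013.1 - 2005.2 = 7.9
Trade balance (goods + services) = 482.8 + 7.9 = 490.7
Net primary income = 205.0
Net secondary income = 313.0
Current account = 490.7 + 205.0 + 313.0 = 1008.7
Financial account = -(1008.7 + (-138.2)) = -870.5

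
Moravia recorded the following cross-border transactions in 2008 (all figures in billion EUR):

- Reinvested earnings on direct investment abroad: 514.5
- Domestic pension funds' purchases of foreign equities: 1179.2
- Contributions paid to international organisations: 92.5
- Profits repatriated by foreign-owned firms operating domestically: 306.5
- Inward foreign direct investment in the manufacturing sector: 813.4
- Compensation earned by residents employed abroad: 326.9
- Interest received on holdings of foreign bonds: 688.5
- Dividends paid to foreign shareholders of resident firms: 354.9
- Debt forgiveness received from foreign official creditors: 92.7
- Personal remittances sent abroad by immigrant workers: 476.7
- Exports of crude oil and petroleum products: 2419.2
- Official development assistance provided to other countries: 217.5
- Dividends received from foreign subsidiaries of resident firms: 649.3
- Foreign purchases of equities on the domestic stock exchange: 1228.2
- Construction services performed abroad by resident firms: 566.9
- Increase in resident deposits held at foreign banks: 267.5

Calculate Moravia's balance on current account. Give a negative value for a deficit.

3717.2

Goods: 2419.2
Services: 566.9
Primary income: 649.3 - 354.9 + 514.5 + 326.9 - 306.5 + 688.5 = 1517.8
Secondary income: -476.7 - 92.5 - 217.5 = -786.7
Current account = 2419.2 + 566.9 + 1517.8 + (-786.7) = 3717.2
(Excluded from the current account — financial account: domestic pension funds' purchases of foreign equities 1179.2, inward foreign direct investment in the manufacturing sector 813.4, foreign purchases of equities on the domestic stock exchange 1228.2, increase in resident deposits held at foreign banks 267.5; capital account: debt forgiveness received from foreign official creditors 92.7.)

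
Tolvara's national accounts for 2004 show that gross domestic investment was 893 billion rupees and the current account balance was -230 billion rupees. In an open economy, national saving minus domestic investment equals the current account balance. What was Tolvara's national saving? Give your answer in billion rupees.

S - I = CA (net lending to the rest of the world).
S = I + CA = 893 + (-230) = 663

663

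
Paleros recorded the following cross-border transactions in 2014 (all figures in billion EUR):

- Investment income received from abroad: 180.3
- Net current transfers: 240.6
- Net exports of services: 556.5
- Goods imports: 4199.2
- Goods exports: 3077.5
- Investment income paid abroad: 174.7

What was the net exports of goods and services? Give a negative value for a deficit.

Goods balance = 3077.5 - 4199.2 = -1121.7
Services balance = 556.5
Trade balance (goods + services) = -1121.7 + 556.5 = -565.2

-565.2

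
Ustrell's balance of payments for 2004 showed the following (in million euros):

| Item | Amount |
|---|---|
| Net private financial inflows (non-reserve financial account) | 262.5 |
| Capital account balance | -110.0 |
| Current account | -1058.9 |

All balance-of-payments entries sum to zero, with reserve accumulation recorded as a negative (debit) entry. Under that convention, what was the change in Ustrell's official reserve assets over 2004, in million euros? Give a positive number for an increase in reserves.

Official reserve transactions balance = -((-1058.9) + (-110.0) + 262.5) = 906.4
An accumulation of reserves is recorded as a debit (negative entry), so the change in the stock of reserves is the negative of that balance.
Change in official reserves = -(906.4) = -906.4

-906.4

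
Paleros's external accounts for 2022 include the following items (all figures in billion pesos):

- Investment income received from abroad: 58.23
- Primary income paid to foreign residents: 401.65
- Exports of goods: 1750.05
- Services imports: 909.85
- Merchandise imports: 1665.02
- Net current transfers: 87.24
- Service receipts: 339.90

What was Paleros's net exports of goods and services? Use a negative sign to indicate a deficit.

Goods balance = 1750.05 - 1665.02 = 85.03
Services balance = 339.90 - 909.85 = -569.95
Trade balance (goods + services) = 85.03 + (-569.95) = -484.92

-484.92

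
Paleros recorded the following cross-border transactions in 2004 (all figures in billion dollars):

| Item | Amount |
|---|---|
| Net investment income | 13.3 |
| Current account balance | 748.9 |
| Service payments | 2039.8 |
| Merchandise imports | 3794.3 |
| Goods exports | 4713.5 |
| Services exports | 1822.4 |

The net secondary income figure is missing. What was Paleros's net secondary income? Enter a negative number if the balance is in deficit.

33.8

Current account = goods balance + services balance + net primary income + net secondary income
Sum of the known components = 715.1
Net secondary income = CA - (known components) = 748.9 - 715.1 = 33.8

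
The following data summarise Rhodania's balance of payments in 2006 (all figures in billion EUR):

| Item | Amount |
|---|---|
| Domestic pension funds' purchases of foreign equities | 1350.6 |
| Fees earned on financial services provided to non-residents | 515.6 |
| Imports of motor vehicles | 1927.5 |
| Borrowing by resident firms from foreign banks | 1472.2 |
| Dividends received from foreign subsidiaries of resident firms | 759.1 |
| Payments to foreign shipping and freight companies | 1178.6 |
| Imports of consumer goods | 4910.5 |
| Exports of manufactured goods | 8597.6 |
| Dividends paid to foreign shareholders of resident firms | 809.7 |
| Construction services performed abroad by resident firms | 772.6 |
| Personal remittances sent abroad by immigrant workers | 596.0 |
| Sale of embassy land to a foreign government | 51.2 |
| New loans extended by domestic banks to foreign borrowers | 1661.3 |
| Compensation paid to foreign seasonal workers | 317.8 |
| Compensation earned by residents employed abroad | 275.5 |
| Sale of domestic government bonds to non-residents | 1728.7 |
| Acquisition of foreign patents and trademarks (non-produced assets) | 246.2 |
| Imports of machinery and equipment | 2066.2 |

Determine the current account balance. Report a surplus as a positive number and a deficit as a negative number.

Goods: -1927.5 + 8597.6 - 2066.2 - 4910.5 = -306.6
Services: -1178.6 + 515.6 + 772.6 = 109.6
Primary income: 275.5 + 759.1 - 809.7 - 317.8 = -92.9
Secondary income: -596.0
Current account = (-306.6) + 109.6 + (-92.9) + (-596.0) = -885.9
(Excluded from the current account — financial account: domestic pension funds' purchases of foreign equities 1350.6, borrowing by resident firms from foreign banks 1472.2, new loans extended by domestic banks to foreign borrowers 1661.3, sale of domestic government bonds to non-residents 1728.7; capital account: sale of embassy land to a foreign government 51.2, acquisition of foreign patents and trademarks (non-produced assets) 246.2.)

-885.9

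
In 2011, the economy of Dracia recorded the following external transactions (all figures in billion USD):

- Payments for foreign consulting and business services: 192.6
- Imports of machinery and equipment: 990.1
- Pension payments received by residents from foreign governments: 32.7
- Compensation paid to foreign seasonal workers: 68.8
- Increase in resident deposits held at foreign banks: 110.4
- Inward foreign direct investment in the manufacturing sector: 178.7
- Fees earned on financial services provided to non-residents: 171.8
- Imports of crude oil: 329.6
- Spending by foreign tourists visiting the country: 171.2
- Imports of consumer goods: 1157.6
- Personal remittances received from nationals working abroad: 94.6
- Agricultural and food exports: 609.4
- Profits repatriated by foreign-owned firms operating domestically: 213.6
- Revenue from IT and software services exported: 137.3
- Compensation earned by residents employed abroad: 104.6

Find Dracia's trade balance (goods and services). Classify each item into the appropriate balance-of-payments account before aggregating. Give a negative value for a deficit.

-1580.2

Goods: 609.4 - 329.6 - 1157.6 - 990.1 = -1867.9
Services: 171.2 + 137.3 - 192.6 + 171.8 = 287.7
Trade balance = -1867.9 + 287.7 = -1580.2
(Excluded from the trade balance — secondary income: pension payments received by residents from foreign governments 32.7, personal remittances received from nationals working abroad 94.6; primary income: compensation paid to foreign seasonal workers 68.8, profits repatriated by foreign-owned firms operating domestically 213.6, compensation earned by residents employed abroad 104.6; financial account: increase in resident deposits held at foreign banks 110.4, inward foreign direct investment in the manufacturing sector 178.7.)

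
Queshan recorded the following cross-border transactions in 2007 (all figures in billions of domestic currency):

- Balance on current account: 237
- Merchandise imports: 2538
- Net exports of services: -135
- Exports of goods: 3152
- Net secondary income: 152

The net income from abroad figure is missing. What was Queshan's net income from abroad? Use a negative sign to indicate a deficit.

Current account = goods balance + services balance + net primary income + net secondary income
Sum of the known components = 631
Net income from abroad = CA - (known components) = 237 - 631 = -394

-394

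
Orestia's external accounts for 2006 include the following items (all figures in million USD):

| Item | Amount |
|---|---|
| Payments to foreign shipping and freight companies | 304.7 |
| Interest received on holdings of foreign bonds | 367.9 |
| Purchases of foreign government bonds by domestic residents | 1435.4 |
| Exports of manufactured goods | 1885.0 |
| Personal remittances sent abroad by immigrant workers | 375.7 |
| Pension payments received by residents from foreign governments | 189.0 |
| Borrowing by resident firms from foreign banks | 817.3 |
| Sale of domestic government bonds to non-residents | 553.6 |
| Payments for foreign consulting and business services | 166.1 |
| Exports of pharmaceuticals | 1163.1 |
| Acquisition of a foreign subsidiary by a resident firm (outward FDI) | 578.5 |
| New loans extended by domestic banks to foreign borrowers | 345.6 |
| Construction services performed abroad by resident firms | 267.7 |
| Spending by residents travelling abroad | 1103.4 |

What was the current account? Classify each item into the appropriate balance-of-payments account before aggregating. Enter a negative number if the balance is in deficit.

Goods: 1163.1 + 1885.0 = 3048.1
Services: 267.7 - 304.7 - 1103.4 - 166.1 = -1306.5
Primary income: 367.9
Secondary income: 189.0 - 375.7 = -186.7
Current account = 3048.1 + (-1306.5) + 367.9 + (-186.7) = 1922.8
(Excluded from the current account — financial account: purchases of foreign government bonds by domestic residents 1435.4, borrowing by resident firms from foreign banks 817.3, sale of domestic government bonds to non-residents 553.6, acquisition of a foreign subsidiary by a resident firm (outward FDI) 578.5, new loans extended by domestic banks to foreign borrowers 345.6.)

1922.8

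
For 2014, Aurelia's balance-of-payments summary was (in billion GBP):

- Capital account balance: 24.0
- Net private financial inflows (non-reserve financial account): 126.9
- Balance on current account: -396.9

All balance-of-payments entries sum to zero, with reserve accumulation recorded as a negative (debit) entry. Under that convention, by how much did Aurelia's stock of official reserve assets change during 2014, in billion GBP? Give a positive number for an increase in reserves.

Official reserve transactions balance = -((-396.9) + 24.0 + 126.9) = 246.0
An accumulation of reserves is recorded as a debit (negative entry), so the change in the stock of reserves is the negative of that balance.
Change in official reserves = -(246.0) = -246.0

-246.0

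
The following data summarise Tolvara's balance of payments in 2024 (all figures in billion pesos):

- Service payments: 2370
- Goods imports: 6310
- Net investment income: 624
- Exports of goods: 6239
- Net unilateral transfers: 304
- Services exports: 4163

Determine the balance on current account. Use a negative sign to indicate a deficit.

2650

Goods balance = 6239 - 6310 = -71
Services balance = 4163 - 2370 = 1793
Trade balance (goods + services) = -71 + 1793 = 1722
Net primary income = 624
Net secondary income = 304
Current account = 1722 + 624 + 304 = 2650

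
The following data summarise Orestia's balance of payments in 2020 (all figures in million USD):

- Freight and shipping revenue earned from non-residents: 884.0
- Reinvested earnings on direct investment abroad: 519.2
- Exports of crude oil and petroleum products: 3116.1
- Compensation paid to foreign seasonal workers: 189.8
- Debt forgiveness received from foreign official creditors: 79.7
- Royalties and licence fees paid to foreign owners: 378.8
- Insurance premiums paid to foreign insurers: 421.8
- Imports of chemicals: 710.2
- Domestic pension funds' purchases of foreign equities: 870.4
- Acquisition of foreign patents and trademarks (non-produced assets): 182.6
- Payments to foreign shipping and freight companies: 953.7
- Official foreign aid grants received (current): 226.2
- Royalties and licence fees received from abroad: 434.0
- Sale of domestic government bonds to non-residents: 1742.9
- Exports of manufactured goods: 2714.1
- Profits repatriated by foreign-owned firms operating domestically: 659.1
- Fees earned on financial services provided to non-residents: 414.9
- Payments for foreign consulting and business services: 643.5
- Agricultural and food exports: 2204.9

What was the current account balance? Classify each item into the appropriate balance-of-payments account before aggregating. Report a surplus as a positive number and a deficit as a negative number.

Goods: -710.2 + 3116.1 + 2714.1 + 2204.9 = 7324.9
Services: -378.8 - 643.5 - 953.7 + 434.0 + 414.9 + 884.0 - 421.8 = -664.9
Primary income: 519.2 - 659.1 - 189.8 = -329.7
Secondary income: 226.2
Current account = 7324.9 + (-664.9) + (-329.7) + 226.2 = 6556.5
(Excluded from the current account — capital account: debt forgiveness received from foreign official creditors 79.7, acquisition of foreign patents and trademarks (non-produced assets) 182.6; financial account: domestic pension funds' purchases of foreign equities 870.4, sale of domestic government bonds to non-residents 1742.9.)

6556.5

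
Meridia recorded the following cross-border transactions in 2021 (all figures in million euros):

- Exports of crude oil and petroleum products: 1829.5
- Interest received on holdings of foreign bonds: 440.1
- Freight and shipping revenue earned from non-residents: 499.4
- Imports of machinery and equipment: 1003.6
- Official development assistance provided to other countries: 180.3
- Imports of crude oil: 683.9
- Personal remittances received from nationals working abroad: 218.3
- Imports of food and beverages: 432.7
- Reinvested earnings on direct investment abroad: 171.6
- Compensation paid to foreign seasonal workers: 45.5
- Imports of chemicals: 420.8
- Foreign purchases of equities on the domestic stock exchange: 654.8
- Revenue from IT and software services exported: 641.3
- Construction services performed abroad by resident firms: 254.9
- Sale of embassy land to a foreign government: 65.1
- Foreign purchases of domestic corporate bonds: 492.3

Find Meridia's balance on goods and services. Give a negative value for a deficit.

Goods: -432.7 - 683.9 + 1829.5 - 420.8 - 1003.6 = -711.5
Services: 641.3 + 499.4 + 254.9 = 1395.6
Trade balance = -711.5 + 1395.6 = 684.1
(Excluded from the trade balance — primary income: interest received on holdings of foreign bonds 440.1, reinvested earnings on direct investment abroad 171.6, compensation paid to foreign seasonal workers 45.5; secondary income: official development assistance provided to other countries 180.3, personal remittances received from nationals working abroad 218.3; financial account: foreign purchases of equities on the domestic stock exchange 654.8, foreign purchases of domestic corporate bonds 492.3; capital account: sale of embassy land to a foreign government 65.1.)

684.1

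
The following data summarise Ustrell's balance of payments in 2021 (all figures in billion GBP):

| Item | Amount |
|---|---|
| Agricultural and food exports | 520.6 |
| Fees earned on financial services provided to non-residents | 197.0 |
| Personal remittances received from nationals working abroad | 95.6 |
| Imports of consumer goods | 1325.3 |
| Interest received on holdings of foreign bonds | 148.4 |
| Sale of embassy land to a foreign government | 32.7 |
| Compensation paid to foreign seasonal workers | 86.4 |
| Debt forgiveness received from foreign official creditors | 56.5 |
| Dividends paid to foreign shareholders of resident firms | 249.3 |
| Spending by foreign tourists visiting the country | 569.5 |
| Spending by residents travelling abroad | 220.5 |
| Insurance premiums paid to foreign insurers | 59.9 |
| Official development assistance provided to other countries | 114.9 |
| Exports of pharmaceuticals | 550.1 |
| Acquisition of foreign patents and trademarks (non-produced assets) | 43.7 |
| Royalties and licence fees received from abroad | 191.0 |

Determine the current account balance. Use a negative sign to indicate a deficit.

215.9

Goods: 520.6 + 550.1 - 1325.3 = -254.6
Services: -220.5 + 569.5 + 197.0 - 59.9 + 191.0 = 677.1
Primary income: 148.4 - 249.3 - 86.4 = -187.3
Secondary income: -114.9 + 95.6 = -19.3
Current account = (-254.6) + 677.1 + (-187.3) + (-19.3) = 215.9
(Excluded from the current account — capital account: sale of embassy land to a foreign government 32.7, debt forgiveness received from foreign official creditors 56.5, acquisition of foreign patents and trademarks (non-produced assets) 43.7.)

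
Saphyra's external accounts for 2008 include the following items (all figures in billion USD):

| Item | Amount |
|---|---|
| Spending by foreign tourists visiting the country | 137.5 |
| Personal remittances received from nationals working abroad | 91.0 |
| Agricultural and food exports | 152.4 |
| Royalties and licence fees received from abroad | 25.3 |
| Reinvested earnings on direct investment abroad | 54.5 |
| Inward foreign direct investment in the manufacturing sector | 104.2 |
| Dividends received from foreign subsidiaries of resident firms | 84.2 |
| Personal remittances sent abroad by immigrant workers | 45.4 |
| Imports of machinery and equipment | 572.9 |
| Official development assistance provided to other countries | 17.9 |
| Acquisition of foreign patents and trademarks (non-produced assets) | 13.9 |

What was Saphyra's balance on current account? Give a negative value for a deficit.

Goods: 152.4 - 572.9 = -420.5
Services: 25.3 + 137.5 = 162.8
Primary income: 84.2 + 54.5 = 138.7
Secondary income: -17.9 + 91.0 - 45.4 = 27.7
Current account = (-420.5) + 162.8 + 138.7 + 27.7 = -91.3
(Excluded from the current account — financial account: inward foreign direct investment in the manufacturing sector 104.2; capital account: acquisition of foreign patents and trademarks (non-produced assets) 13.9.)

-91.3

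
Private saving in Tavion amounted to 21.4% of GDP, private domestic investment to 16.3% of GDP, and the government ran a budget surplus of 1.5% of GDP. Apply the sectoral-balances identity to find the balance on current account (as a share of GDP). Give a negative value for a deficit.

6.6

By the sectoral-balances identity, CA = (S_private - I) + (T - G).
Private balance = 21.4 - 16.3 = 5.1
Government balance (T - G) = 1.5
CA = 5.1 + 1.5 = 6.6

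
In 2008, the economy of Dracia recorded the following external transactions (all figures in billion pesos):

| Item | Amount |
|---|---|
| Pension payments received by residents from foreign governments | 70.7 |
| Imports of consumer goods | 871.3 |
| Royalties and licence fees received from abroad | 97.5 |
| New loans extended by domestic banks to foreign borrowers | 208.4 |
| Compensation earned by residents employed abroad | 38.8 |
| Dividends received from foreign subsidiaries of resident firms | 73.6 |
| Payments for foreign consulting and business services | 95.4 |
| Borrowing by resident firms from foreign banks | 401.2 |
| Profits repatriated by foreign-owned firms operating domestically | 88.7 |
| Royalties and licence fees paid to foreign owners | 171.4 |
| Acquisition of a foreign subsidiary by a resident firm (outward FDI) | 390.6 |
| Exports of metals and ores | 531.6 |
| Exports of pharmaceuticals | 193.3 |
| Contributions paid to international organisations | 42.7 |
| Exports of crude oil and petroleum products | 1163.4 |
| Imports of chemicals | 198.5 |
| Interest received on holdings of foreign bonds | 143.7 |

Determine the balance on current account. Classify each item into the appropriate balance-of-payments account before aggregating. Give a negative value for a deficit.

Goods: 1163.4 + 531.6 - 871.3 - 198.5 + 193.3 = 818.5
Services: -171.4 + 97.5 - 95.4 = -169.3
Primary income: 73.6 + 38.8 + 143.7 - 88.7 = 167.4
Secondary income: -42.7 + 70.7 = 28.0
Current account = 818.5 + (-169.3) + 167.4 + 28.0 = 844.6
(Excluded from the current account — financial account: new loans extended by domestic banks to foreign borrowers 208.4, borrowing by resident firms from foreign banks 401.2, acquisition of a foreign subsidiary by a resident firm (outward FDI) 390.6.)

844.6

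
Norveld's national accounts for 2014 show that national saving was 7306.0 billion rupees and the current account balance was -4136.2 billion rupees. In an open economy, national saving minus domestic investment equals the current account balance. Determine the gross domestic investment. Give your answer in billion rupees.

11442.2

S - I = CA (net lending to the rest of the world).
I = S - CA = 7306.0 - (-4136.2) = 11442.2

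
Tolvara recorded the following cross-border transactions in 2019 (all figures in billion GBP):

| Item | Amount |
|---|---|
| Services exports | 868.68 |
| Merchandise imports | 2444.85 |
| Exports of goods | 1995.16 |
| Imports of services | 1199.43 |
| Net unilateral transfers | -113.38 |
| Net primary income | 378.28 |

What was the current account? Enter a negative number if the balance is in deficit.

Goods balance = 1995.16 - 2444.85 = -449.69
Services balance = 868.68 - 1199.43 = -330.75
Trade balance (goods + services) = -449.69 + (-330.75) = -780.44
Net primary income = 378.28
Net secondary income = -113.38
Current account = -780.44 + 378.28 + (-113.38) = -515.54

-515.54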